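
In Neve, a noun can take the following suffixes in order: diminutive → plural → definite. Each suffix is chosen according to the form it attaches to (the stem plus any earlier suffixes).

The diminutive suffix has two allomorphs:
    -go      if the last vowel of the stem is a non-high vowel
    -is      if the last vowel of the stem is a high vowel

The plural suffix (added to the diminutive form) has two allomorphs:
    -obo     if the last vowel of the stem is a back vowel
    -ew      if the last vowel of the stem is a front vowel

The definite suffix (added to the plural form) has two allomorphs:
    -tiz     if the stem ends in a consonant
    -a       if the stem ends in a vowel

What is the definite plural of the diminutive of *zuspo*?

zuspogooboa

Since the last vowel of *zuspo* is /o/ (a non-high vowel), it takes -go, giving *zuspogo*.
The diminutive form *zuspogo*: last vowel = /o/, a back vowel → -obo → *zuspogoobo*.
Since the final sound of the plural form *zuspogoobo* is /o/ (a vowel), it takes -a, giving *zuspogooboa*.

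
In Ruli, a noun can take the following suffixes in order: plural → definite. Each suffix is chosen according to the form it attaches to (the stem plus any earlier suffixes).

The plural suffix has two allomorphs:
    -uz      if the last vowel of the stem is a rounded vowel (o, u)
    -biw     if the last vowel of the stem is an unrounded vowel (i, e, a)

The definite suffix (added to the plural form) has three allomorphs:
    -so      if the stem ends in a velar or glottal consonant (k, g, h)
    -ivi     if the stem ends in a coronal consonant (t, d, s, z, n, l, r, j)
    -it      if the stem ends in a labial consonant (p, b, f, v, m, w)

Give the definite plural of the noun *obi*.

*obi* — last vowel /i/ (an unrounded vowel) → -biw → *obibiw*.
Since the final consonant of the plural form *obibiw* is /w/ (labial), it takes -it, giving *obibiwit*.

obibiwit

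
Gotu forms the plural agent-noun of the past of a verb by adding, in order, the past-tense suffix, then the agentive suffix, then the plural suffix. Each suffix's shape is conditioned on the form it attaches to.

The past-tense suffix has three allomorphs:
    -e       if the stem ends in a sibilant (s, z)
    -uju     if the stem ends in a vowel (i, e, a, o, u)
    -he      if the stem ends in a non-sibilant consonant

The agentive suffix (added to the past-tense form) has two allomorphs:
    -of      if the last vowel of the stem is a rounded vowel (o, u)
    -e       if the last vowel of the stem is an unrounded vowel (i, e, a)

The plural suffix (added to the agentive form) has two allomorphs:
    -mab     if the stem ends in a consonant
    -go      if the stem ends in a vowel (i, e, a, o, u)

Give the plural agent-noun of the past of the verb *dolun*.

*dolun*: final sound = /n/, a non-sibilant consonant → -he → *dolunhe*.
The last vowel of the past-tense form *dolunhe* is /e/, which is an unrounded vowel, so the agentive suffix is -e, giving *dolunhee*.
The agentive form *dolunhee* — final sound /e/ (a vowel) → -go → *dolunheego*.

dolunheego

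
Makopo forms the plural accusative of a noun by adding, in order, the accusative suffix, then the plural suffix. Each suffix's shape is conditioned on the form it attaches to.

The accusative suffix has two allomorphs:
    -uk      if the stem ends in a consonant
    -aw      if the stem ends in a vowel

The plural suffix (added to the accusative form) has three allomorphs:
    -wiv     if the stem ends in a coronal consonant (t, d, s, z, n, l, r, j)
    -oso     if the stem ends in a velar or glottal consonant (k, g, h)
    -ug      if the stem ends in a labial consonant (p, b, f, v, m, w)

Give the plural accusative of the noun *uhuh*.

*uhuh*: final sound = /h/, a consonant → -uk → *uhuhuk*.
The accusative form *uhuhuk*: final consonant = /k/, velar/glottal → -oso → *uhuhukoso*.

uhuhukoso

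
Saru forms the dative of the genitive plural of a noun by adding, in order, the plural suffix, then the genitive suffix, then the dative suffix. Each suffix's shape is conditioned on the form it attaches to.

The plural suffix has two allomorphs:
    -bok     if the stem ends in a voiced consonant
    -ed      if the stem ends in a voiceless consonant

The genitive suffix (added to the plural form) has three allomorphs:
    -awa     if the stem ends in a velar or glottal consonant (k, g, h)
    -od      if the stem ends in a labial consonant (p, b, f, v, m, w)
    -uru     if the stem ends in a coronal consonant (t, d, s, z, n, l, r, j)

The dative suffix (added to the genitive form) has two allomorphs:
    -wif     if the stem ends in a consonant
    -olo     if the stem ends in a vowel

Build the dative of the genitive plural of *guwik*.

*guwik*: final consonant = /k/, voiceless → -ed → *guwiked*.
The plural form *guwiked* — final consonant /d/ (coronal) → -uru → *guwikeduru*.
Since the final sound of the genitive form *guwikeduru* is /u/ (a vowel), it takes -olo, giving *guwikeduruolo*.

guwikeduruolo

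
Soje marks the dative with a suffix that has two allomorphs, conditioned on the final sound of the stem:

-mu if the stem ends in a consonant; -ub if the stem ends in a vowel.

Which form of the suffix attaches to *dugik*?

*dugik* — final sound /k/ (a consonant) → -mu.

-mu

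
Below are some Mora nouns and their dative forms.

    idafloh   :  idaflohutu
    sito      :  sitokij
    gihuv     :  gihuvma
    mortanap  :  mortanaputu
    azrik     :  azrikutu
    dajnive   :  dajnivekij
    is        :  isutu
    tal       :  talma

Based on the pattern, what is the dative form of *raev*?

raevma

Looking at the final sound of each stem: -utu when the stem ends in a voiceless consonant (*idafloh*, *mortanap*, *azrik*, *is*); -ma when the stem ends in a voiced consonant (*gihuv*, *tal*); -kij when the stem ends in a vowel (*sito*, *dajnive*).
Since the final sound of *raev* is /v/ (a voiced consonant), it takes -ma, giving *raevma*.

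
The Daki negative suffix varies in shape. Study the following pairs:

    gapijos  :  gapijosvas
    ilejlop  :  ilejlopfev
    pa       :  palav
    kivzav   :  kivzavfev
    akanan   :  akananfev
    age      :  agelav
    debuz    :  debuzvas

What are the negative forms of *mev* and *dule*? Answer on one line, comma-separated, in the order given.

mevfev, dulelav

The suffix is conditioned by the final sound: -vas when the stem ends in a sibilant (*gapijos*, *debuz*); -fev when the stem ends in a non-sibilant consonant (*ilejlop*, *kivzav*, *akanan*); -lav when the stem ends in a vowel (*pa*, *age*).
*mev* — final sound /v/ (a non-sibilant consonant) → -fev → *mevfev*.
Since the final sound of *dule* is /e/ (a vowel), it takes -lav, giving *dulelav*.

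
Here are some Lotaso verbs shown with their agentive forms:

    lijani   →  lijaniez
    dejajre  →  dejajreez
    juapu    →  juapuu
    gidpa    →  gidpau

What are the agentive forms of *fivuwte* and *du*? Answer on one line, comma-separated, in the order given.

fivuwteez, duu

Looking at the last vowel of each stem: -ez when the last vowel of the stem is a front vowel (*lijani*, *dejajre*); -u when the last vowel of the stem is a back vowel (*juapu*, *gidpa*).
*fivuwte*: last vowel = /e/, a front vowel → -ez → *fivuwteez*.
Since the last vowel of *du* is /u/ (a back vowel), it takes -u, giving *duu*.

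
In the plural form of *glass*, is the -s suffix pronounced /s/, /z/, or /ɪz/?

/ɪz/

The stem *glass* ends in a sibilant (/s, z, ʃ, ʒ, tʃ, dʒ/).
The plural suffix surfaces as /ɪz/ after sibilants, /s/ after other voiceless consonants, and /z/ after other voiced sounds.
So the plural -s on *glass* is pronounced /ɪz/.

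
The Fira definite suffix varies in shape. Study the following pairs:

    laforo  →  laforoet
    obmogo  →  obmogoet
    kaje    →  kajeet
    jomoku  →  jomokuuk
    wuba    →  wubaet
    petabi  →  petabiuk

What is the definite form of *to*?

toet

Looking at the last vowel of each stem: -uk when the last vowel of the stem is a high vowel (*jomoku*, *petabi*); -et when the last vowel of the stem is a non-high vowel (*laforo*, *obmogo*, *kaje*, *wuba*).
*to*: last vowel = /o/, a non-high vowel → -et → *toet*.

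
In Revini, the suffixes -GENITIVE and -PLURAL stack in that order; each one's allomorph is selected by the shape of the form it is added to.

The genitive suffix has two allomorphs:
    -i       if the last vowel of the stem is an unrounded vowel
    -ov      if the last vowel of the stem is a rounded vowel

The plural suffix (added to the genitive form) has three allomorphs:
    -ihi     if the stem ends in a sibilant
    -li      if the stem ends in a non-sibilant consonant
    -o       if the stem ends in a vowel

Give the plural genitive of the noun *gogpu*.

*gogpu* — last vowel /u/ (a rounded vowel) → -ov → *gogpuov*.
Since the final sound of the genitive form *gogpuov* is /v/ (a non-sibilant consonant), it takes -li, giving *gogpuovli*.

gogpuovli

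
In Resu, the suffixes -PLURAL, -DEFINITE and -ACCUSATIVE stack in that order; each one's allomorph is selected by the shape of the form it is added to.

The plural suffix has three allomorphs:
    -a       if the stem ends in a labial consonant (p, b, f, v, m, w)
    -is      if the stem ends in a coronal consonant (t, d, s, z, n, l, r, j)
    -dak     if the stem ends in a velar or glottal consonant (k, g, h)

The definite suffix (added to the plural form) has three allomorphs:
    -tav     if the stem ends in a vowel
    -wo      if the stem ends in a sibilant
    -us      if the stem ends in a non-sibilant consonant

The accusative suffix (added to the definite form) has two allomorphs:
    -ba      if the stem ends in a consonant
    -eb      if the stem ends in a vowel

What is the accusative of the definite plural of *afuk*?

The final consonant of *afuk* is /k/, which is velar/glottal, so the plural suffix is -dak, giving *afukdak*.
The plural form *afukdak*: final sound = /k/, a non-sibilant consonant → -us → *afukdakus*.
The definite form *afukdakus* — final sound /s/ (a consonant) → -ba → *afukdakusba*.

afukdakusba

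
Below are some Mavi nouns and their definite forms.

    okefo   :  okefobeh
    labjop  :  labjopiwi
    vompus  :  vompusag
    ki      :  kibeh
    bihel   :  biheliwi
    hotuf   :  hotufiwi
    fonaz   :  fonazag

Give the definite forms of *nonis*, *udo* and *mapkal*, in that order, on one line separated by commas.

nonisag, udobeh, mapkaliwi

The alternation tracks the final sound of the stem — -ag when the stem ends in a sibilant (*vompus*, *fonaz*); -iwi when the stem ends in a non-sibilant consonant (*labjop*, *bihel*, *hotuf*); -beh when the stem ends in a vowel (*okefo*, *ki*).
*nonis*: final sound = /s/, a sibilant → -ag → *nonisag*.
*udo*: final sound = /o/, a vowel → -beh → *udobeh*.
*mapkal*: final sound = /l/, a non-sibilant consonant → -iwi → *mapkaliwi*.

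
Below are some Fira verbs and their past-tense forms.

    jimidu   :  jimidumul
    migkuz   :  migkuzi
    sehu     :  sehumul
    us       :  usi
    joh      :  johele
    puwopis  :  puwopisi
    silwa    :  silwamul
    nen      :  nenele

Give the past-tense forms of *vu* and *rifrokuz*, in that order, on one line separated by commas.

vumul, rifrokuzi

The alternation tracks the final sound of the stem — -i when the stem ends in a sibilant (*migkuz*, *us*, *puwopis*); -ele when the stem ends in a non-sibilant consonant (*joh*, *nen*); -mul when the stem ends in a vowel (*jimidu*, *sehu*, *silwa*).
The final sound of *vu* is /u/, which is a vowel, so the suffix is -mul, giving *vumul*.
The final sound of *rifrokuz* is /z/, which is a sibilant, so the suffix is -i, giving *rifrokuzi*.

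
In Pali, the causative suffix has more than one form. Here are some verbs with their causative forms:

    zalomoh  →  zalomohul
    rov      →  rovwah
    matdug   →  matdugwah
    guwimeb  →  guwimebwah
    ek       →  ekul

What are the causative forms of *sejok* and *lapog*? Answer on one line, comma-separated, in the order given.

sejokul, lapogwah

The pattern is voicing of the final consonant: -ul when the stem ends in a voiceless consonant (*zalomoh*, *ek*); -wah when the stem ends in a voiced consonant (*rov*, *matdug*, *guwimeb*).
Since the final consonant of *sejok* is /k/ (voiceless), it takes -ul, giving *sejokul*.
The final consonant of *lapog* is /g/, which is voiced, so the suffix is -wah, giving *lapogwah*.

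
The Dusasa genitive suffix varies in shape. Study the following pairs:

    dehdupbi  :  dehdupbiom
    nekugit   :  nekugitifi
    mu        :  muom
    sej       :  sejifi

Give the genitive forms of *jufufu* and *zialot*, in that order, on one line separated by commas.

The alternation tracks the final sound of the stem — -ifi when the stem ends in a consonant (*nekugit*, *sej*); -om when the stem ends in a vowel (*dehdupbi*, *mu*).
*jufufu* — final sound /u/ (a vowel) → -om → *jufufuom*.
Since the final sound of *zialot* is /t/ (a consonant), it takes -ifi, giving *zialotifi*.

jufufuom, zialotifi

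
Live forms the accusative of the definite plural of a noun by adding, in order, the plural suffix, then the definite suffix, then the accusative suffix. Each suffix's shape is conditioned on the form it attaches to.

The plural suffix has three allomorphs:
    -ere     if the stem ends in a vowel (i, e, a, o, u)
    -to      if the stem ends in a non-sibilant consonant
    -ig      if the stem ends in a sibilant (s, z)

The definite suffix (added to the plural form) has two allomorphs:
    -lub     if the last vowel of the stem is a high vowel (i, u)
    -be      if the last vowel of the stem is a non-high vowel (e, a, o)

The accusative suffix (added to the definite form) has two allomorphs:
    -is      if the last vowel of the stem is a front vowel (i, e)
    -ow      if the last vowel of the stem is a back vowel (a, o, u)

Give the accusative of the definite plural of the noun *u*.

Since the final sound of *u* is /u/ (a vowel), it takes -ere, giving *uere*.
The plural form *uere*: last vowel = /e/, a non-high vowel → -be → *uerebe*.
The last vowel of the definite form *uerebe* is /e/, which is a front vowel, so the accusative suffix is -is, giving *uerebeis*.

uerebeis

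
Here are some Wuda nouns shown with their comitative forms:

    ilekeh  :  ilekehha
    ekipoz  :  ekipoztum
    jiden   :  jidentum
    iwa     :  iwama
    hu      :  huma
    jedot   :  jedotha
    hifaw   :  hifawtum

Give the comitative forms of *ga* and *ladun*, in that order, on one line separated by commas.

gama, laduntum

The pattern is voicing of the final sound: -ha when the stem ends in a voiceless consonant (*ilekeh*, *jedot*); -tum when the stem ends in a voiced consonant (*ekipoz*, *jiden*, *hifaw*); -ma when the stem ends in a vowel (*iwa*, *hu*).
*ga* — final sound /a/ (a vowel) → -ma → *gama*.
Since the final sound of *ladun* is /n/ (a voiced consonant), it takes -tum, giving *laduntum*.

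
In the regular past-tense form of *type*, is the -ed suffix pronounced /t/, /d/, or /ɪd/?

/t/

The stem *type* ends in a voiceless consonant other than /t/.
The -ed suffix is realized as /ɪd/ after /t, d/; as /t/ after other voiceless consonants; and as /d/ after other voiced sounds.
So -ed on *type* is pronounced /t/.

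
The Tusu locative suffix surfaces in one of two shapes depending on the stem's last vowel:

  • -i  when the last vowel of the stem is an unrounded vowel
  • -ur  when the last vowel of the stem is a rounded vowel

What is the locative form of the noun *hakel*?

*hakel*: last vowel = /e/, an unrounded vowel → -i → *hakeli*.

hakeli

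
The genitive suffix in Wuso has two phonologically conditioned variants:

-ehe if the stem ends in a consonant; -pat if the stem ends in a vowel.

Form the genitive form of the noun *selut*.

Since the final sound of *selut* is /t/ (a consonant), it takes -ehe, giving *selutehe*.

selutehe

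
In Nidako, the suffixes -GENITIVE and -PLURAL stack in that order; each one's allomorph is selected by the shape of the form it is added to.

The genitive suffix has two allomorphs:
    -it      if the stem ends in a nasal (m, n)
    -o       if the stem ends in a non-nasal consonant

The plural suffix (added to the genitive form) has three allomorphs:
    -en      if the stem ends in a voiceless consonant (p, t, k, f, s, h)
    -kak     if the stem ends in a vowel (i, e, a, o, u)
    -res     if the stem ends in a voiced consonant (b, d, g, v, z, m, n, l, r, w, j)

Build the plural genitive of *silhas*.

silhasokak

Since the final consonant of *silhas* is /s/ (non-nasal), it takes -o, giving *silhaso*.
The genitive form *silhaso*: final sound = /o/, a vowel → -kak → *silhasokak*.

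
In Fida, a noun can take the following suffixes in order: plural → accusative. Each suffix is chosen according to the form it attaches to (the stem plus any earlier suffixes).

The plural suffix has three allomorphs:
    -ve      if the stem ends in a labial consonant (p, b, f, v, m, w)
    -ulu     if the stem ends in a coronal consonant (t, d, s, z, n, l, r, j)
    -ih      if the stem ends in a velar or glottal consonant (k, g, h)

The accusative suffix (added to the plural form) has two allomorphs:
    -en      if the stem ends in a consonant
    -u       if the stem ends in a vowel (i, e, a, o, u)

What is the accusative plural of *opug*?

*opug* — final consonant /g/ (velar/glottal) → -ih → *opugih*.
Since the final sound of the plural form *opugih* is /h/ (a consonant), it takes -en, giving *opugihen*.

opugihen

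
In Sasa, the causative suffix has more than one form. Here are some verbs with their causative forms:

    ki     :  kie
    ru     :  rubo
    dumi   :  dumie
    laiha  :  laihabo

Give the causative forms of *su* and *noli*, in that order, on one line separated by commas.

subo, nolie

The pattern is front/back vowel harmony: -e when the last vowel of the stem is a front vowel (*ki*, *dumi*); -bo when the last vowel of the stem is a back vowel (*ru*, *laiha*).
*su* — last vowel /u/ (a back vowel) → -bo → *subo*.
*noli* — last vowel /i/ (a front vowel) → -e → *nolie*.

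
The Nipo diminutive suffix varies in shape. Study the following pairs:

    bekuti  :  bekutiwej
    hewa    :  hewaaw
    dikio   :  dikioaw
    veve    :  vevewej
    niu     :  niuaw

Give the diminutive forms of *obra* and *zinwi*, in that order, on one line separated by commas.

obraaw, zinwiwej

The alternation tracks the last vowel of the stem — -wej when the last vowel of the stem is a front vowel (*bekuti*, *veve*); -aw when the last vowel of the stem is a back vowel (*hewa*, *dikio*, *niu*).
The last vowel of *obra* is /a/, which is a back vowel, so the suffix is -aw, giving *obraaw*.
The last vowel of *zinwi* is /i/, which is a front vowel, so the suffix is -wej, giving *zinwiwej*.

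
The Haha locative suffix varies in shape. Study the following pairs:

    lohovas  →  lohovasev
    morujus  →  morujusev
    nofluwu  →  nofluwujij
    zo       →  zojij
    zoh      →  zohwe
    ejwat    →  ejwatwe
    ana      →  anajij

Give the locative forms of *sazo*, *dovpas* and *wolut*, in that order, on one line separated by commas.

sazojij, dovpasev, wolutwe

The pattern is sibilance of the final sound: -ev when the stem ends in a sibilant (*lohovas*, *morujus*); -we when the stem ends in a non-sibilant consonant (*zoh*, *ejwat*); -jij when the stem ends in a vowel (*nofluwu*, *zo*, *ana*).
Since the final sound of *sazo* is /o/ (a vowel), it takes -jij, giving *sazojij*.
*dovpas* — final sound /s/ (a sibilant) → -ev → *dovpasev*.
The final sound of *wolut* is /t/, which is a non-sibilant consonant, so the suffix is -we, giving *wolutwe*.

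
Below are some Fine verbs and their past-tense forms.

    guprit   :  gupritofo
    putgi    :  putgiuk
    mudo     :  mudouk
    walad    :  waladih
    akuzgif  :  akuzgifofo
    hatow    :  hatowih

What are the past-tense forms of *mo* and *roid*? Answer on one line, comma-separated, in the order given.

The suffix is conditioned by the final sound: -ofo when the stem ends in a voiceless consonant (*guprit*, *akuzgif*); -ih when the stem ends in a voiced consonant (*walad*, *hatow*); -uk when the stem ends in a vowel (*putgi*, *mudo*).
Since the final sound of *mo* is /o/ (a vowel), it takes -uk, giving *mouk*.
*roid* — final sound /d/ (a voiced consonant) → -ih → *roidih*.

mouk, roidih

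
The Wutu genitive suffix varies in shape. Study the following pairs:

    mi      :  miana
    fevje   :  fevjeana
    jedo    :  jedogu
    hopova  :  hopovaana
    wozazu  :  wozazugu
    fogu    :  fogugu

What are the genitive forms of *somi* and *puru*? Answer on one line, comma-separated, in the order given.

somiana, purugu

The suffix is conditioned by the last vowel: -gu when the last vowel of the stem is a rounded vowel (*jedo*, *wozazu*, *fogu*); -ana when the last vowel of the stem is an unrounded vowel (*mi*, *fevje*, *hopova*).
The last vowel of *somi* is /i/, which is an unrounded vowel, so the suffix is -ana, giving *somiana*.
*puru* — last vowel /u/ (a rounded vowel) → -gu → *purugu*.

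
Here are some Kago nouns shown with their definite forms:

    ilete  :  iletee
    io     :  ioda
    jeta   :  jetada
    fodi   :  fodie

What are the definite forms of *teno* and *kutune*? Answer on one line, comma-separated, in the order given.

The alternation tracks the last vowel of the stem — -e when the last vowel of the stem is a front vowel (*ilete*, *fodi*); -da when the last vowel of the stem is a back vowel (*io*, *jeta*).
The last vowel of *teno* is /o/, which is a back vowel, so the suffix is -da, giving *tenoda*.
*kutune*: last vowel = /e/, a front vowel → -e → *kutunee*.

tenoda, kutunee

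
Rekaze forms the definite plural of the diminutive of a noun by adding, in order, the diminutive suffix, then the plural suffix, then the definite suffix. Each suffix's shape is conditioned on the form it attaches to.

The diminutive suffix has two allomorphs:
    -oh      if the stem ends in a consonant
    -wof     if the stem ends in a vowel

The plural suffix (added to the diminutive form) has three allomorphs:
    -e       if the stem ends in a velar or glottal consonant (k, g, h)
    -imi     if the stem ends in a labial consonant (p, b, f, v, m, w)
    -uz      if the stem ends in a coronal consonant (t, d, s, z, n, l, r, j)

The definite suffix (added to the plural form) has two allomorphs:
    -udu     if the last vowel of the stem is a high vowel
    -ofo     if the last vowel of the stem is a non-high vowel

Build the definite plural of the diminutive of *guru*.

guruwofimiudu

*guru*: final sound = /u/, a vowel → -wof → *guruwof*.
The final consonant of the diminutive form *guruwof* is /f/, which is labial, so the plural suffix is -imi, giving *guruwofimi*.
The last vowel of the plural form *guruwofimi* is /i/, which is a high vowel, so the definite suffix is -udu, giving *guruwofimiudu*.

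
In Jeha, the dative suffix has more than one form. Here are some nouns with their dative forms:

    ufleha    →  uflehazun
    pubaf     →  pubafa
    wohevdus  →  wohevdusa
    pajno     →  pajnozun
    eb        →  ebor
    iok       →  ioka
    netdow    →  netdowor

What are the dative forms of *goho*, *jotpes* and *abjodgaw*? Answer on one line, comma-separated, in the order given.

gohozun, jotpesa, abjodgawor

The pattern is voicing of the final sound: -a when the stem ends in a voiceless consonant (*pubaf*, *wohevdus*, *iok*); -or when the stem ends in a voiced consonant (*eb*, *netdow*); -zun when the stem ends in a vowel (*ufleha*, *pajno*).
Since the final sound of *goho* is /o/ (a vowel), it takes -zun, giving *gohozun*.
Since the final sound of *jotpes* is /s/ (a voiceless consonant), it takes -a, giving *jotpesa*.
*abjodgaw*: final sound = /w/, a voiced consonant → -or → *abjodgawor*.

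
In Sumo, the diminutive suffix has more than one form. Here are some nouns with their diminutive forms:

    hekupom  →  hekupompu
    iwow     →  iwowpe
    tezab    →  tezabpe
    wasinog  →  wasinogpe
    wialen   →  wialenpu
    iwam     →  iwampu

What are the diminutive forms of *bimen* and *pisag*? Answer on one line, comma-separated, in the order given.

The pattern is nasality of the final consonant: -pu when the stem ends in a nasal (*hekupom*, *wialen*, *iwam*); -pe when the stem ends in a non-nasal consonant (*iwow*, *tezab*, *wasinog*).
*bimen*: final consonant = /n/, a nasal → -pu → *bimenpu*.
The final consonant of *pisag* is /g/, which is non-nasal, so the suffix is -pe, giving *pisagpe*.

bimenpu, pisagpe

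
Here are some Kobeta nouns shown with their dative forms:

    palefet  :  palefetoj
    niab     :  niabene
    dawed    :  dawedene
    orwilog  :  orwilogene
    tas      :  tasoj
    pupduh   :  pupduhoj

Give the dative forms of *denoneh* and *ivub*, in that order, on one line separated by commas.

denonehoj, ivubene

The pattern is voicing of the final consonant: -oj when the stem ends in a voiceless consonant (*palefet*, *tas*, *pupduh*); -ene when the stem ends in a voiced consonant (*niab*, *dawed*, *orwilog*).
*denoneh*: final consonant = /h/, voiceless → -oj → *denonehoj*.
Since the final consonant of *ivub* is /b/ (voiced), it takes -ene, giving *ivubene*.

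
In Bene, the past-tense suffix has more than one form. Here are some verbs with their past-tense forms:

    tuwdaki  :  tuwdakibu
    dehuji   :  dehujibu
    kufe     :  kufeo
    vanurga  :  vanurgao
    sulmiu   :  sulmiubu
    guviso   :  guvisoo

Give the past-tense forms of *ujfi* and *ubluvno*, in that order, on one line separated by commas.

The suffix is conditioned by the last vowel: -bu when the last vowel of the stem is a high vowel (*tuwdaki*, *dehuji*, *sulmiu*); -o when the last vowel of the stem is a non-high vowel (*kufe*, *vanurga*, *guviso*).
Since the last vowel of *ujfi* is /i/ (a high vowel), it takes -bu, giving *ujfibu*.
Since the last vowel of *ubluvno* is /o/ (a non-high vowel), it takes -o, giving *ubluvnoo*.

ujfibu, ubluvnoo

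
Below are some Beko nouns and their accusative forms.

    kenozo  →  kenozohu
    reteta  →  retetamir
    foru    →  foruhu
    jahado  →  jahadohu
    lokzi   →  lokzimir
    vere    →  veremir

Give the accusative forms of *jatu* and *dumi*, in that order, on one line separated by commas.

Looking at the last vowel of each stem: -hu when the last vowel of the stem is a rounded vowel (*kenozo*, *foru*, *jahado*); -mir when the last vowel of the stem is an unrounded vowel (*reteta*, *lokzi*, *vere*).
*jatu*: last vowel = /u/, a rounded vowel → -hu → *jatuhu*.
*dumi* — last vowel /i/ (an unrounded vowel) → -mir → *dumimir*.

jatuhu, dumimir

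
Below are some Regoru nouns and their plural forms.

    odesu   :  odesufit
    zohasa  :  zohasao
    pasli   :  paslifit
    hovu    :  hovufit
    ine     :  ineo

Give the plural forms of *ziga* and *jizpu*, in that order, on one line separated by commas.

The alternation tracks the last vowel of the stem — -fit when the last vowel of the stem is a high vowel (*odesu*, *pasli*, *hovu*); -o when the last vowel of the stem is a non-high vowel (*zohasa*, *ine*).
*ziga* — last vowel /a/ (a non-high vowel) → -o → *zigao*.
*jizpu* — last vowel /u/ (a high vowel) → -fit → *jizpufit*.

zigao, jizpufit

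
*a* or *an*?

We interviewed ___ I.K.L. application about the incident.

The indefinite article is chosen by the initial *sound* of the following word, not its spelling.
The initialism *I.K.L.* is read letter by letter; the first letter, I, is pronounced /aɪ/, which begins with a vowel sound.
So the article is *an*: We interviewed an I.K.L. application about the incident.

an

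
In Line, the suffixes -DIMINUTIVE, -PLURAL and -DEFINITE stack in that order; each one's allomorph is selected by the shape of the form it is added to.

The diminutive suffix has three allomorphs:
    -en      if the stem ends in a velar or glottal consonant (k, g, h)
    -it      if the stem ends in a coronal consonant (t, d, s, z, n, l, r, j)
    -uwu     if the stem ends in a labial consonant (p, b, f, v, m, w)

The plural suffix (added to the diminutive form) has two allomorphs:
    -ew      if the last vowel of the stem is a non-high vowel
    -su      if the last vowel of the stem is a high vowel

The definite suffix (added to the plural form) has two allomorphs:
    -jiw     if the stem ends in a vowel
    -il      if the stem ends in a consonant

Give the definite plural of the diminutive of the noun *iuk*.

The final consonant of *iuk* is /k/, which is velar/glottal, so the diminutive suffix is -en, giving *iuken*.
The last vowel of the diminutive form *iuken* is /e/, which is a non-high vowel, so the plural suffix is -ew, giving *iukenew*.
The plural form *iukenew*: final sound = /w/, a consonant → -il → *iukenewil*.

iukenewil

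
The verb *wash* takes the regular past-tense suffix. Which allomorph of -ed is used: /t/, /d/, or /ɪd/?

/t/

The stem *wash* ends in a voiceless consonant other than /t/.
The -ed suffix is realized as /ɪd/ after /t, d/; as /t/ after other voiceless consonants; and as /d/ after other voiced sounds.
So -ed on *wash* is pronounced /t/.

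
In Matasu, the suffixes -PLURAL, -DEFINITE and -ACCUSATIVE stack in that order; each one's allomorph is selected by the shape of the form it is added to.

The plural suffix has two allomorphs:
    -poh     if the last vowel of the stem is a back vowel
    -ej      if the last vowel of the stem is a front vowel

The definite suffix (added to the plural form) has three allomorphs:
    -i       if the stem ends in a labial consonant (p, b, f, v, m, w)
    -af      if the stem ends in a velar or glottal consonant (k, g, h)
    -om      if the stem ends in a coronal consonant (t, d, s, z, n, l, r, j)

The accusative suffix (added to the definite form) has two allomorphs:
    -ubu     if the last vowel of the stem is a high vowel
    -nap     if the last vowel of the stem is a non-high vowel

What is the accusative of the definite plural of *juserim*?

*juserim*: last vowel = /i/, a front vowel → -ej → *juserimej*.
The plural form *juserimej* — final consonant /j/ (coronal) → -om → *juserimejom*.
The last vowel of the definite form *juserimejom* is /o/, which is a non-high vowel, so the accusative suffix is -nap, giving *juserimejomnap*.

juserimejomnap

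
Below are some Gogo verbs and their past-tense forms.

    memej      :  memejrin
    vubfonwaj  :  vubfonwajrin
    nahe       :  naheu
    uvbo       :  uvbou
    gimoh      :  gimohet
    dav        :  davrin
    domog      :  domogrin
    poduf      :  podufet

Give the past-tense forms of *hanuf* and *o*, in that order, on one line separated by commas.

The alternation tracks the final sound of the stem — -et when the stem ends in a voiceless consonant (*gimoh*, *poduf*); -rin when the stem ends in a voiced consonant (*memej*, *vubfonwaj*, *dav*, *domog*); -u when the stem ends in a vowel (*nahe*, *uvbo*).
Since the final sound of *hanuf* is /f/ (a voiceless consonant), it takes -et, giving *hanufet*.
*o* — final sound /o/ (a vowel) → -u → *ou*.

hanufet, ou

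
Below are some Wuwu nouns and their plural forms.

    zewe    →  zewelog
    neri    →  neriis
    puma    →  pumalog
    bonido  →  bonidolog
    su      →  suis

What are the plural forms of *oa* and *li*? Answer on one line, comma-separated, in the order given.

The alternation tracks the last vowel of the stem — -is when the last vowel of the stem is a high vowel (*neri*, *su*); -log when the last vowel of the stem is a non-high vowel (*zewe*, *puma*, *bonido*).
*oa* — last vowel /a/ (a non-high vowel) → -log → *oalog*.
*li* — last vowel /i/ (a high vowel) → -is → *liis*.

oalog, liis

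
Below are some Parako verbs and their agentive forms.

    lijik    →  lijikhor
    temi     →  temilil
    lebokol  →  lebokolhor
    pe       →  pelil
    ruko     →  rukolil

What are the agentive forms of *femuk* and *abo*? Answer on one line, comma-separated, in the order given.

femukhor, abolil

Looking at the final sound of each stem: -hor when the stem ends in a consonant (*lijik*, *lebokol*); -lil when the stem ends in a vowel (*temi*, *pe*, *ruko*).
*femuk*: final sound = /k/, a consonant → -hor → *femukhor*.
*abo*: final sound = /o/, a vowel → -lil → *abolil*.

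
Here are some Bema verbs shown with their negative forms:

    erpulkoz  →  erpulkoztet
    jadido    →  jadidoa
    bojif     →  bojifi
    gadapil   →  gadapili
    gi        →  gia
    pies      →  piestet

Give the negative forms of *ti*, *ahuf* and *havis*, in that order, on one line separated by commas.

tia, ahufi, havistet

Looking at the final sound of each stem: -tet when the stem ends in a sibilant (*erpulkoz*, *pies*); -i when the stem ends in a non-sibilant consonant (*bojif*, *gadapil*); -a when the stem ends in a vowel (*jadido*, *gi*).
*ti*: final sound = /i/, a vowel → -a → *tia*.
The final sound of *ahuf* is /f/, which is a non-sibilant consonant, so the suffix is -i, giving *ahufi*.
The final sound of *havis* is /s/, which is a sibilant, so the suffix is -tet, giving *havistet*.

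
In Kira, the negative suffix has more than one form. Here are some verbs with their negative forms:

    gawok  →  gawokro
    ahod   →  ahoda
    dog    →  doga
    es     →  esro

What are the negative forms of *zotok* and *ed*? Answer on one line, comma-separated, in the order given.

zotokro, eda

The suffix is conditioned by the final consonant: -ro when the stem ends in a voiceless consonant (*gawok*, *es*); -a when the stem ends in a voiced consonant (*ahod*, *dog*).
The final consonant of *zotok* is /k/, which is voiceless, so the suffix is -ro, giving *zotokro*.
Since the final consonant of *ed* is /d/ (voiced), it takes -a, giving *eda*.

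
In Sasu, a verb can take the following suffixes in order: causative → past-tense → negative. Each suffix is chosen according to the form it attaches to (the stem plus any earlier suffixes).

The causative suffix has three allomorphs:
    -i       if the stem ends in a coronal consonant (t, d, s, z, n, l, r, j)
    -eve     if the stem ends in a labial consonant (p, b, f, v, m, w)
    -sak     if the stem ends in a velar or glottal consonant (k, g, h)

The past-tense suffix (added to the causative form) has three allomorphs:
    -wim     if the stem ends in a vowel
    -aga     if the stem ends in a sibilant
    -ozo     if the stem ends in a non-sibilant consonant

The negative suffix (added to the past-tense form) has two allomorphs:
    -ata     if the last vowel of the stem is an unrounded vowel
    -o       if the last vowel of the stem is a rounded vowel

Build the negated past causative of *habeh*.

Since the final consonant of *habeh* is /h/ (velar/glottal), it takes -sak, giving *habehsak*.
The causative form *habehsak*: final sound = /k/, a non-sibilant consonant → -ozo → *habehsakozo*.
Since the last vowel of the past-tense form *habehsakozo* is /o/ (a rounded vowel), it takes -o, giving *habehsakozoo*.

habehsakozoo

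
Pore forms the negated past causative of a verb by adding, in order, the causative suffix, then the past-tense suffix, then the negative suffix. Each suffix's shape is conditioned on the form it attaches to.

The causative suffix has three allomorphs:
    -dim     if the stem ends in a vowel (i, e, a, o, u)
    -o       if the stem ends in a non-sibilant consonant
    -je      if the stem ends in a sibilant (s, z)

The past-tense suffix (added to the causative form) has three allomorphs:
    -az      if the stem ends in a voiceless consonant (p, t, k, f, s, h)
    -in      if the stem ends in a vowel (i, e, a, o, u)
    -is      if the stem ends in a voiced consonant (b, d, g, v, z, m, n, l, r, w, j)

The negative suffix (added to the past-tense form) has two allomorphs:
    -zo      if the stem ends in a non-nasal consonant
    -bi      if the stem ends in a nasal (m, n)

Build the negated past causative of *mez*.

mezjeinbi

The final sound of *mez* is /z/, which is a sibilant, so the causative suffix is -je, giving *mezje*.
The final sound of the causative form *mezje* is /e/, which is a vowel, so the past-tense suffix is -in, giving *mezjein*.
Since the final consonant of the past-tense form *mezjein* is /n/ (a nasal), it takes -bi, giving *mezjeinbi*.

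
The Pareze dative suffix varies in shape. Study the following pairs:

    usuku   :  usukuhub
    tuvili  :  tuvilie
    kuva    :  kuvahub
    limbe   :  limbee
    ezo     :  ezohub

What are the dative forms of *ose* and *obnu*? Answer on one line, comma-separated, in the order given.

osee, obnuhub

The suffix is conditioned by the last vowel: -e when the last vowel of the stem is a front vowel (*tuvili*, *limbe*); -hub when the last vowel of the stem is a back vowel (*usuku*, *kuva*, *ezo*).
Since the last vowel of *ose* is /e/ (a front vowel), it takes -e, giving *osee*.
The last vowel of *obnu* is /u/, which is a back vowel, so the suffix is -hub, giving *obnuhub*.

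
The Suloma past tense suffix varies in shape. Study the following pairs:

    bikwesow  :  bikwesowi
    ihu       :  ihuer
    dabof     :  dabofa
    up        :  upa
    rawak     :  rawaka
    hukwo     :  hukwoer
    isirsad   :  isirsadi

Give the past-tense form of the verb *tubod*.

tubodi

The suffix is conditioned by the final sound: -a when the stem ends in a voiceless consonant (*dabof*, *up*, *rawak*); -i when the stem ends in a voiced consonant (*bikwesow*, *isirsad*); -er when the stem ends in a vowel (*ihu*, *hukwo*).
The final sound of *tubod* is /d/, which is a voiced consonant, so the suffix is -i, giving *tubodi*.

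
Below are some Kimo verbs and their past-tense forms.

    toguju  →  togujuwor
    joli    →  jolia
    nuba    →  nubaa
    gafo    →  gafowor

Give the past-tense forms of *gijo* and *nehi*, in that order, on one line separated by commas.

gijowor, nehia

The suffix is conditioned by the last vowel: -wor when the last vowel of the stem is a rounded vowel (*toguju*, *gafo*); -a when the last vowel of the stem is an unrounded vowel (*joli*, *nuba*).
Since the last vowel of *gijo* is /o/ (a rounded vowel), it takes -wor, giving *gijowor*.
Since the last vowel of *nehi* is /i/ (an unrounded vowel), it takes -a, giving *nehia*.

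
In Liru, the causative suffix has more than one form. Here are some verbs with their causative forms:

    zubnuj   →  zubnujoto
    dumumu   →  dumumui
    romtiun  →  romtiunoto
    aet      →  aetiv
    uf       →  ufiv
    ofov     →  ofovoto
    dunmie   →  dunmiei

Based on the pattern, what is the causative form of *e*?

The alternation tracks the final sound of the stem — -iv when the stem ends in a voiceless consonant (*aet*, *uf*); -oto when the stem ends in a voiced consonant (*zubnuj*, *romtiun*, *ofov*); -i when the stem ends in a vowel (*dumumu*, *dunmie*).
*e*: final sound = /e/, a vowel → -i → *ei*.

ei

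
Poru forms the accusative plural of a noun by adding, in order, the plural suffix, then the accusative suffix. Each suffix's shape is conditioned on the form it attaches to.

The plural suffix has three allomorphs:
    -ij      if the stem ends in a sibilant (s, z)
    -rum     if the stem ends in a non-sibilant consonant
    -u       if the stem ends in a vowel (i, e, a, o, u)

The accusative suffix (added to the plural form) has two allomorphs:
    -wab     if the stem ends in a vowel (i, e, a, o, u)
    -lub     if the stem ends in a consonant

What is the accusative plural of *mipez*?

Since the final sound of *mipez* is /z/ (a sibilant), it takes -ij, giving *mipezij*.
The plural form *mipezij*: final sound = /j/, a consonant → -lub → *mipezijlub*.

mipezijlub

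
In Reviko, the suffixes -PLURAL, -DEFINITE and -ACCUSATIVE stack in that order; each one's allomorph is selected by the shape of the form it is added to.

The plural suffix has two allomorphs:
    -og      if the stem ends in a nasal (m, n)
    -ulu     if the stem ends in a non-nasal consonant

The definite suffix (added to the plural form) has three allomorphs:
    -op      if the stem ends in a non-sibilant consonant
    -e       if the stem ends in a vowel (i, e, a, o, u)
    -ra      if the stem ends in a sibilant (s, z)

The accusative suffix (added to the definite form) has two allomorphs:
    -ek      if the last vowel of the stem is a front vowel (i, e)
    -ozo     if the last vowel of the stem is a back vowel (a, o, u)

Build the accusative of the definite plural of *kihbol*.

The final consonant of *kihbol* is /l/, which is non-nasal, so the plural suffix is -ulu, giving *kihbolulu*.
The plural form *kihbolulu*: final sound = /u/, a vowel → -e → *kihbolulue*.
The definite form *kihbolulue*: last vowel = /e/, a front vowel → -ek → *kihbolulueek*.

kihbolulueek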